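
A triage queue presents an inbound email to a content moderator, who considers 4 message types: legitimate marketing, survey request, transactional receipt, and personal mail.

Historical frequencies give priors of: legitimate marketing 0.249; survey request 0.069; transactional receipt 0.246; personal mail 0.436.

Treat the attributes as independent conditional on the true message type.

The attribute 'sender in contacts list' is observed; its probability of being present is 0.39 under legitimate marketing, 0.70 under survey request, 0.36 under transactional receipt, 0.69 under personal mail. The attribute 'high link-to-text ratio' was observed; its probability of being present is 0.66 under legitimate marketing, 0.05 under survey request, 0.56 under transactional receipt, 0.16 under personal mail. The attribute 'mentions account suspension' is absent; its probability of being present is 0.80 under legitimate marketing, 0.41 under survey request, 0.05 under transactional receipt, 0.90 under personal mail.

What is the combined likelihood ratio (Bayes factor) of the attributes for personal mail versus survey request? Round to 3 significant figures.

0.535

The Bayes factor is the ratio of the joint likelihoods of the attribute pattern under the two hypotheses (using 1 − P(present | H) for each absent attribute).
  personal mail: 0.69 × 0.16 × (1 − 0.90) = 0.01104
  survey request: 0.70 × 0.05 × (1 − 0.41) = 0.02065
Bayes factor = 0.01104 / 0.02065 ≈ 0.535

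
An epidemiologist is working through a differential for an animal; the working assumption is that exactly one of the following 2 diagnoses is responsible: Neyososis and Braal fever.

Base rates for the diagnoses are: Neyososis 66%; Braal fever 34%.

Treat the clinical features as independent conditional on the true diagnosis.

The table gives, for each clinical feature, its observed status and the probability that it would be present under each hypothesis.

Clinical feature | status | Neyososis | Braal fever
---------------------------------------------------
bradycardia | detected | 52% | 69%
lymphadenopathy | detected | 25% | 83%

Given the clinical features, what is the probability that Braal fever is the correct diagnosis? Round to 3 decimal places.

0.694

For each hypothesis, the unnormalized posterior weight is prior × product of the clinical feature likelihoods:
  Neyososis: 0.66 × 0.52 × 0.25 = 0.0858
  Braal fever: 0.34 × 0.69 × 0.83 = 0.19472
Marginal likelihood of the evidence = 0.28052.
P(Braal fever | evidence) = 0.19472 / 0.28052 ≈ 0.694.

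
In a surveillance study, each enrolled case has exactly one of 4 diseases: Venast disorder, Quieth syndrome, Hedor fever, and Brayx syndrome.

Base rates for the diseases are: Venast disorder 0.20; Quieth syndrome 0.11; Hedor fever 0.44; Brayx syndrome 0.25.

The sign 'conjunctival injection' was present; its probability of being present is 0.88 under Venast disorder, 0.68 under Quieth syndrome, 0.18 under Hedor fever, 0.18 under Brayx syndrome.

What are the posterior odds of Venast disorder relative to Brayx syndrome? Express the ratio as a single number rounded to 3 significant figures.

Unnormalized posterior weight (prior times the sign likelihood) for each of the two hypotheses:
  Venast disorder: 0.20 × 0.88 = 0.176
  Brayx syndrome: 0.25 × 0.18 = 0.045
Odds(Venast disorder : Brayx syndrome) = 0.176 / 0.045 ≈ 3.91.

3.91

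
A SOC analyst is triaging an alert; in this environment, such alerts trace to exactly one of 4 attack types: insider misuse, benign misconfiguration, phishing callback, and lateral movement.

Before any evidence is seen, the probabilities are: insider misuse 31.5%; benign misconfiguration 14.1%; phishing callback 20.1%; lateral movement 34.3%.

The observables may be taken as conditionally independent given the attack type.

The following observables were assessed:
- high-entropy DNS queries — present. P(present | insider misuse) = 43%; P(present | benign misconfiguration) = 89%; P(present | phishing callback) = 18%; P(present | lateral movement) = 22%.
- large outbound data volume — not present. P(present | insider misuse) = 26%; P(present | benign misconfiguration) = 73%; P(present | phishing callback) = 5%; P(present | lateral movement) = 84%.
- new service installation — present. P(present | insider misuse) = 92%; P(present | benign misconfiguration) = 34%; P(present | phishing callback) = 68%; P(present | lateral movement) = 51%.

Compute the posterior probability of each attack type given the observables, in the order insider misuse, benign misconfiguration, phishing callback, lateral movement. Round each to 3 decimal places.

0.692, 0.086, 0.175, 0.046

For each hypothesis, the unnormalized posterior weight is prior × product of the observable likelihoods (using 1 − P(present | H) for each absent observable):
  insider misuse: 0.315 × 0.43 × (1 − 0.26) × 0.92 = 0.092214
  benign misconfiguration: 0.141 × 0.89 × (1 − 0.73) × 0.34 = 0.01152
  phishing callback: 0.201 × 0.18 × (1 − 0.05) × 0.68 = 0.023372
  lateral movement: 0.343 × 0.22 × (1 − 0.84) × 0.51 = 0.0061575
Normalizing constant Z = 0.092214 + 0.01152 + 0.023372 + 0.0061575 = 0.13326.
P(insider misuse | evidence) = 0.092214 / 0.13326 ≈ 0.692
P(benign misconfiguration | evidence) = 0.01152 / 0.13326 ≈ 0.086
P(phishing callback | evidence) = 0.023372 / 0.13326 ≈ 0.175
P(lateral movement | evidence) = 0.0061575 / 0.13326 ≈ 0.046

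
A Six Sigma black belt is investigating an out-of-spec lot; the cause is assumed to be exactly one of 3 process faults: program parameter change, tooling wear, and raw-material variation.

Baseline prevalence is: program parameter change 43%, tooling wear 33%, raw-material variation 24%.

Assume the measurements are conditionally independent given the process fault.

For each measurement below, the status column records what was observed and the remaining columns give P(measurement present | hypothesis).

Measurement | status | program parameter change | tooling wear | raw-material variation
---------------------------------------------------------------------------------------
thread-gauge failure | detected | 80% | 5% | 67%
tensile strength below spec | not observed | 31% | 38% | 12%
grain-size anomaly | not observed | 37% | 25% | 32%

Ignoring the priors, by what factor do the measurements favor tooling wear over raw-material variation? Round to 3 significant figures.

The Bayes factor is the ratio of the joint likelihoods of the measurement pattern under the two hypotheses (using 1 − P(present | H) for each absent measurement).
  tooling wear: 0.05 × (1 − 0.38) × (1 − 0.25) = 0.02325
  raw-material variation: 0.67 × (1 − 0.12) × (1 − 0.32) = 0.40093
Bayes factor = 0.02325 / 0.40093 ≈ 0.0580

0.0580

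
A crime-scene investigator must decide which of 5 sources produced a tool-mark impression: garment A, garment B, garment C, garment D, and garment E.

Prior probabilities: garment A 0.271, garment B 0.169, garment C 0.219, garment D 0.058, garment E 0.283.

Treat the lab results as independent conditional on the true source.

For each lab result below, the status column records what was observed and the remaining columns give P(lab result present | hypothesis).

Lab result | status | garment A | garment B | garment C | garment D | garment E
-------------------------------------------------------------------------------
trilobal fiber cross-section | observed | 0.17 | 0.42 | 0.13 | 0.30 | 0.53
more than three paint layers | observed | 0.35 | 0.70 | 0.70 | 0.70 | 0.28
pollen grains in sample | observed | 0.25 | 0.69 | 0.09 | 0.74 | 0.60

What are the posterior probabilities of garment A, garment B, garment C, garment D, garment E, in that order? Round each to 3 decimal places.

For each hypothesis, the unnormalized posterior weight is prior × product of the lab result likelihoods:
  garment A: 0.271 × 0.17 × 0.35 × 0.25 = 0.0040311
  garment B: 0.169 × 0.42 × 0.70 × 0.69 = 0.034283
  garment C: 0.219 × 0.13 × 0.70 × 0.09 = 0.0017936
  garment D: 0.058 × 0.30 × 0.70 × 0.74 = 0.0090132
  garment E: 0.283 × 0.53 × 0.28 × 0.60 = 0.025198
Marginal likelihood of the evidence = 0.07432.
P(garment A | evidence) = 0.0040311 / 0.07432 ≈ 0.054
P(garment B | evidence) = 0.034283 / 0.07432 ≈ 0.461
P(garment C | evidence) = 0.0017936 / 0.07432 ≈ 0.024
P(garment D | evidence) = 0.0090132 / 0.07432 ≈ 0.121
P(garment E | evidence) = 0.025198 / 0.07432 ≈ 0.339

0.054, 0.461, 0.024, 0.121, 0.339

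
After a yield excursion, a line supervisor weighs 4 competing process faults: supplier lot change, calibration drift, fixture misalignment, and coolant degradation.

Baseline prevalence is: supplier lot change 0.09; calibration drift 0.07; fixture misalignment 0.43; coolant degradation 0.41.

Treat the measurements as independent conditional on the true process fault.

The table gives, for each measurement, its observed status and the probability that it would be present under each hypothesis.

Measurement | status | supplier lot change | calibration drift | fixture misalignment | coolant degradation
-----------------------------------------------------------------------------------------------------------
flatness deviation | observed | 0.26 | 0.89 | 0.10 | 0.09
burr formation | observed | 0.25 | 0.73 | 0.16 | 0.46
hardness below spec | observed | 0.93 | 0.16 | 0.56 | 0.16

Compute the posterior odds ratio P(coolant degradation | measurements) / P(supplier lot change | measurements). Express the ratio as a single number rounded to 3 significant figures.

The normalizing constant cancels in an odds ratio, so compute prior × likelihood for the two hypotheses only:
  coolant degradation: 0.41 × 0.09 × 0.46 × 0.16 = 0.0027158
  supplier lot change: 0.09 × 0.26 × 0.25 × 0.93 = 0.0054405
Posterior odds = 0.0027158 / 0.0054405 ≈ 0.499.

0.499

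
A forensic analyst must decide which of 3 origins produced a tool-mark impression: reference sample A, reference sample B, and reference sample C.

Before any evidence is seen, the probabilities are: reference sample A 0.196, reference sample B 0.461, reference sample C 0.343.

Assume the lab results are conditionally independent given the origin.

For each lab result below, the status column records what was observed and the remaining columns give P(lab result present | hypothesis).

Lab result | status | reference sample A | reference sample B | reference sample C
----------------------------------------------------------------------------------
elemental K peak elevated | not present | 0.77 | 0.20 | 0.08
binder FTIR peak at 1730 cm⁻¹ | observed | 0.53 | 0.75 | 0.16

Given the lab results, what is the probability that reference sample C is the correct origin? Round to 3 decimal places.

0.144

For each hypothesis, the unnormalized posterior weight is prior × product of the lab result likelihoods (using 1 − P(present | H) for each absent lab result):
  reference sample A: 0.196 × (1 − 0.77) × 0.53 = 0.023892
  reference sample B: 0.461 × (1 − 0.20) × 0.75 = 0.2766
  reference sample C: 0.343 × (1 − 0.08) × 0.16 = 0.05049
Marginal likelihood of the evidence = 0.35098.
P(reference sample C | evidence) = 0.05049 / 0.35098 ≈ 0.144.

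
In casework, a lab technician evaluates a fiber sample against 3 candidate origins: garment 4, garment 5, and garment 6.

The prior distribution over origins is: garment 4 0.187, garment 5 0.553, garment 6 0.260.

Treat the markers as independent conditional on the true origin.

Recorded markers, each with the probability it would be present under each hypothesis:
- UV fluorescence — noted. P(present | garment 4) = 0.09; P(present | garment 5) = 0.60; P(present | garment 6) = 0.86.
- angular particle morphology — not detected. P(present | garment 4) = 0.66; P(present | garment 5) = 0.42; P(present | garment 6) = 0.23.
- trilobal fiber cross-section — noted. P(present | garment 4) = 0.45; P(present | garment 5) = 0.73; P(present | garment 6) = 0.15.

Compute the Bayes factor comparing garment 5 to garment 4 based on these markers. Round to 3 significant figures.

Joint likelihood of the marker pattern under each hypothesis (using 1 − P(present | H) for each absent marker):
  garment 5: 0.60 × (1 − 0.42) × 0.73 = 0.25404
  garment 4: 0.09 × (1 − 0.66) × 0.45 = 0.01377
Bayes factor = 0.25404 / 0.01377 ≈ 18.4

18.4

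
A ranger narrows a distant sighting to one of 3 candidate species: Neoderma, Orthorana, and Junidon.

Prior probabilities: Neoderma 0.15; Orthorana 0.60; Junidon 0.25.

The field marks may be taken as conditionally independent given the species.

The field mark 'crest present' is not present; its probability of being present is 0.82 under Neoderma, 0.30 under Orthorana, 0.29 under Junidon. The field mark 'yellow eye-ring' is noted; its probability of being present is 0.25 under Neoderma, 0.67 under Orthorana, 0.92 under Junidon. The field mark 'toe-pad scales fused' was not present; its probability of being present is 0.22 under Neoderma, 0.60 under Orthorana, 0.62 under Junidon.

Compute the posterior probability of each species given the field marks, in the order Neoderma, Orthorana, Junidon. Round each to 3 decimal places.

0.029, 0.626, 0.345

Multiply each prior by the joint likelihood of the field mark pattern (using 1 − P(present | H) for each absent field mark):
  Neoderma: 0.15 × (1 − 0.82) × 0.25 × (1 − 0.22) = 0.005265
  Orthorana: 0.60 × (1 − 0.30) × 0.67 × (1 − 0.60) = 0.11256
  Junidon: 0.25 × (1 − 0.29) × 0.92 × (1 − 0.62) = 0.062054
Normalizing constant Z = 0.005265 + 0.11256 + 0.062054 = 0.17988.
P(Neoderma | evidence) = 0.005265 / 0.17988 ≈ 0.029
P(Orthorana | evidence) = 0.11256 / 0.17988 ≈ 0.626
P(Junidon | evidence) = 0.062054 / 0.17988 ≈ 0.345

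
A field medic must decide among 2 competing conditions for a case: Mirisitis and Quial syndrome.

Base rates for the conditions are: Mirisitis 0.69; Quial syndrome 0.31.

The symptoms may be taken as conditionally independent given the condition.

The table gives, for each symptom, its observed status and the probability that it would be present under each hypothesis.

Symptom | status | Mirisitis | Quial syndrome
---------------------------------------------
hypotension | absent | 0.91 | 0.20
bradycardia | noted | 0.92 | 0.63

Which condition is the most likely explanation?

Quial syndrome

For each hypothesis, the unnormalized posterior weight is prior × product of the symptom likelihoods (using 1 − P(present | H) for each absent symptom):
  Mirisitis: 0.69 × (1 − 0.91) × 0.92 = 0.057132
  Quial syndrome: 0.31 × (1 − 0.20) × 0.63 = 0.15624
The unnormalized weights sum to 0.21337.
P(Mirisitis | evidence) ≈ 0.057132 / 0.21337 ≈ 0.268
P(Quial syndrome | evidence) ≈ 0.15624 / 0.21337 ≈ 0.732
The largest is 0.732, so Quial syndrome is most probable.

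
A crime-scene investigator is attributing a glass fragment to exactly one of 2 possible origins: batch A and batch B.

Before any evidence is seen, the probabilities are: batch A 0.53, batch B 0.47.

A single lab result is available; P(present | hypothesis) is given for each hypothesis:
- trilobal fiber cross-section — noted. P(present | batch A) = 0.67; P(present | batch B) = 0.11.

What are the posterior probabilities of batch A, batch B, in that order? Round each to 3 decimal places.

0.873, 0.127

For each hypothesis, the unnormalized posterior weight is prior × likelihood:
  batch A: 0.53 × 0.67 = 0.3551
  batch B: 0.47 × 0.11 = 0.0517
Marginal likelihood of the evidence = 0.4068.
P(batch A | evidence) = 0.3551 / 0.4068 ≈ 0.873
P(batch B | evidence) = 0.0517 / 0.4068 ≈ 0.127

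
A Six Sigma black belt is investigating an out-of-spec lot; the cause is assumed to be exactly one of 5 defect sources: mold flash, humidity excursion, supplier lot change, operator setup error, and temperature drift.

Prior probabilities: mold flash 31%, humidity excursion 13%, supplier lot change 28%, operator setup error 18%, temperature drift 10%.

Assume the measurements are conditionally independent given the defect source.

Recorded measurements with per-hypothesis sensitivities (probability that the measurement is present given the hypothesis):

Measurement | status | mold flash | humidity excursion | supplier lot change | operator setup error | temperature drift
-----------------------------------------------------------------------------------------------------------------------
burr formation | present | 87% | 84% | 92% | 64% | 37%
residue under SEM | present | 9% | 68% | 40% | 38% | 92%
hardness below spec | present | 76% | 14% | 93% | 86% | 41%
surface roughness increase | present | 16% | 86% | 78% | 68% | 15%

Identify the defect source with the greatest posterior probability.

supplier lot change

Multiply each prior by the joint likelihood of the measurement pattern:
  mold flash: 0.31 × 0.87 × 0.09 × 0.76 × 0.16 = 0.0029516
  humidity excursion: 0.13 × 0.84 × 0.68 × 0.14 × 0.86 = 0.0089404
  supplier lot change: 0.28 × 0.92 × 0.40 × 0.93 × 0.78 = 0.074745
  operator setup error: 0.18 × 0.64 × 0.38 × 0.86 × 0.68 = 0.0256
  temperature drift: 0.10 × 0.37 × 0.92 × 0.41 × 0.15 = 0.0020935
Normalizing constant Z = 0.0029516 + 0.0089404 + 0.074745 + 0.0256 + 0.0020935 = 0.11433.
P(mold flash | evidence) ≈ 0.0029516 / 0.11433 ≈ 0.026
P(humidity excursion | evidence) ≈ 0.0089404 / 0.11433 ≈ 0.078
P(supplier lot change | evidence) ≈ 0.074745 / 0.11433 ≈ 0.654
P(operator setup error | evidence) ≈ 0.0256 / 0.11433 ≈ 0.224
P(temperature drift | evidence) ≈ 0.0020935 / 0.11433 ≈ 0.018
The largest is 0.654, so supplier lot change is most probable.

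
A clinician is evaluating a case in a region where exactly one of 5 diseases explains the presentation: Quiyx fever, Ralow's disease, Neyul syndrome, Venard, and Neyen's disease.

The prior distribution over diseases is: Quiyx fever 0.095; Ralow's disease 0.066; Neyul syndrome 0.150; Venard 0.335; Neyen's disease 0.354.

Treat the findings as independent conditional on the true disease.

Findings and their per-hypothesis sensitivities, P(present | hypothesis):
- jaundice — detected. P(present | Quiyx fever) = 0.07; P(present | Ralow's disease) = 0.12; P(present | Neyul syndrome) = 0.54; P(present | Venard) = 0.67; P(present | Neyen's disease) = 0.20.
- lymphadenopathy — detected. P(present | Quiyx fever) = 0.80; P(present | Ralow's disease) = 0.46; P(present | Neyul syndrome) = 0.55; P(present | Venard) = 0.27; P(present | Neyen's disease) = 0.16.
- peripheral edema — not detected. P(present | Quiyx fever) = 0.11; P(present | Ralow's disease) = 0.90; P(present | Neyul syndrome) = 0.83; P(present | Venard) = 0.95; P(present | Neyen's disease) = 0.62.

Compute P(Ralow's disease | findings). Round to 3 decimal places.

By Bayes' rule with conditional independence, the unnormalized weight for each hypothesis is prior × ∏ likelihoods (using 1 − P(present | H) for each absent finding):
  Quiyx fever: 0.095 × 0.07 × 0.80 × (1 − 0.11) = 0.0047348
  Ralow's disease: 0.066 × 0.12 × 0.46 × (1 − 0.90) = 0.00036432
  Neyul syndrome: 0.150 × 0.54 × 0.55 × (1 − 0.83) = 0.0075735
  Venard: 0.335 × 0.67 × 0.27 × (1 − 0.95) = 0.0030301
  Neyen's disease: 0.354 × 0.20 × 0.16 × (1 − 0.62) = 0.0043046
Marginal likelihood of the evidence = 0.020007.
P(Ralow's disease | evidence) = 0.00036432 / 0.020007 ≈ 0.018.

0.018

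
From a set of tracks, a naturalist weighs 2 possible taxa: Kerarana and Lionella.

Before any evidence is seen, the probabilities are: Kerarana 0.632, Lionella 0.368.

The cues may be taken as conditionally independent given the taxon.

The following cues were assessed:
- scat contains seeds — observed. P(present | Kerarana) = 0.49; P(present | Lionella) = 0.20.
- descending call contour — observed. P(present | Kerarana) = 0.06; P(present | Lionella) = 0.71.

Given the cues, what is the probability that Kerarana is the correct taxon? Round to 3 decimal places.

0.262

For each hypothesis, the unnormalized posterior weight is prior × product of the cue likelihoods:
  Kerarana: 0.632 × 0.49 × 0.06 = 0.018581
  Lionella: 0.368 × 0.20 × 0.71 = 0.052256
The unnormalized weights sum to 0.070837.
P(Kerarana | evidence) = 0.018581 / 0.070837 ≈ 0.262.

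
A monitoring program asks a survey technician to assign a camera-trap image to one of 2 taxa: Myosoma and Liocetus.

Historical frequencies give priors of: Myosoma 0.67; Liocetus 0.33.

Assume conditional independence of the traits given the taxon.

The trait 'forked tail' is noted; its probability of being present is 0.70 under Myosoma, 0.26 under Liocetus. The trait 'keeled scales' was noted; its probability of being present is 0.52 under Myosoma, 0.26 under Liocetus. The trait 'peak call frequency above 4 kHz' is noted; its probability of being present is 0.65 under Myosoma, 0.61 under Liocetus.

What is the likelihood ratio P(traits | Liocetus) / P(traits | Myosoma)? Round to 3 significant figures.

0.174

Joint likelihood of the trait pattern under each hypothesis:
  Liocetus: 0.26 × 0.26 × 0.61 = 0.041236
  Myosoma: 0.70 × 0.52 × 0.65 = 0.2366
Bayes factor = 0.041236 / 0.2366 ≈ 0.174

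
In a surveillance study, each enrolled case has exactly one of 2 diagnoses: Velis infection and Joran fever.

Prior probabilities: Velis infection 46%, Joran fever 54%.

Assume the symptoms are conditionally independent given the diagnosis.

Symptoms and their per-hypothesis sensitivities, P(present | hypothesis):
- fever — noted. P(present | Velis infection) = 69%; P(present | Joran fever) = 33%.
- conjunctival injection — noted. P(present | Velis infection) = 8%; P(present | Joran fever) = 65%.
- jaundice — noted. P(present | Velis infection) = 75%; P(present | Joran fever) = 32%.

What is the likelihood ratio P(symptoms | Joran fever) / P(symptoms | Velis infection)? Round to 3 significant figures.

1.66

Take the product of per-symptom likelihoods under each hypothesis, then divide.
  Joran fever: 0.33 × 0.65 × 0.32 = 0.06864
  Velis infection: 0.69 × 0.08 × 0.75 = 0.0414
Bayes factor = 0.06864 / 0.0414 ≈ 1.66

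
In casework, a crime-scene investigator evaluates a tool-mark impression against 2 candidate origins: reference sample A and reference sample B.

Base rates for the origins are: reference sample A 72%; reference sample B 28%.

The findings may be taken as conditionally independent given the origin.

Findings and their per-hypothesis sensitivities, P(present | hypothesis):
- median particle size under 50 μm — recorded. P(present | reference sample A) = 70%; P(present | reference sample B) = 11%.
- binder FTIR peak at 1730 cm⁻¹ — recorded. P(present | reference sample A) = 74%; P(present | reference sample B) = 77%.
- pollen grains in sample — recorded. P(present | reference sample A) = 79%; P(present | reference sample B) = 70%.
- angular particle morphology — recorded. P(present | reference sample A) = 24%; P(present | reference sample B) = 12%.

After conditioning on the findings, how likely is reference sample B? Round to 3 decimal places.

0.027

By Bayes' rule with conditional independence, the unnormalized weight for each hypothesis is prior × ∏ likelihoods:
  reference sample A: 0.72 × 0.70 × 0.74 × 0.79 × 0.24 = 0.070713
  reference sample B: 0.28 × 0.11 × 0.77 × 0.70 × 0.12 = 0.0019921
The unnormalized weights sum to 0.072705.
P(reference sample B | evidence) = 0.0019921 / 0.072705 ≈ 0.027.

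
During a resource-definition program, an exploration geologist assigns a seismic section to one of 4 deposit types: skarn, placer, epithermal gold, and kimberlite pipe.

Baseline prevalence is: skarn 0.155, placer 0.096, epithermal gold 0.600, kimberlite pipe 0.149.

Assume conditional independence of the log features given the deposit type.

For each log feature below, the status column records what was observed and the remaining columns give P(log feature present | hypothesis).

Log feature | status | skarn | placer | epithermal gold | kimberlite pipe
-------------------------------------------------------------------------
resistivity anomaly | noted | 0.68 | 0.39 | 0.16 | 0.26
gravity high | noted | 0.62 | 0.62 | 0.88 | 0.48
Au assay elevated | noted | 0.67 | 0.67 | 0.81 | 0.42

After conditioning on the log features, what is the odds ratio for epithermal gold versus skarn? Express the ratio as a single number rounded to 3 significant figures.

1.56

Unnormalized posterior weight (prior times the log feature likelihoods) for each of the two hypotheses:
  epithermal gold: 0.600 × 0.16 × 0.88 × 0.81 = 0.068429
  skarn: 0.155 × 0.68 × 0.62 × 0.67 = 0.043783
Posterior odds = 0.068429 / 0.043783 ≈ 1.56.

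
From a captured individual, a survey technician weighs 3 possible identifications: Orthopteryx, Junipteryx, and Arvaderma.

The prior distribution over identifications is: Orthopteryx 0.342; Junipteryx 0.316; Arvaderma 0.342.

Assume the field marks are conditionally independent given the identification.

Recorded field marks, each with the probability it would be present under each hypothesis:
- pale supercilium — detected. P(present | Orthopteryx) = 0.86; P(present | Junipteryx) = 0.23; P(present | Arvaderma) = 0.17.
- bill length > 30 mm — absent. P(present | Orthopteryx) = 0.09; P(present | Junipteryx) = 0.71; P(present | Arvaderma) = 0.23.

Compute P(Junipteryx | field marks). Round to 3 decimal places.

0.063

By Bayes' rule with conditional independence, the unnormalized weight for each hypothesis is prior × ∏ likelihoods (using 1 − P(present | H) for each absent field mark):
  Orthopteryx: 0.342 × 0.86 × (1 − 0.09) = 0.26765
  Junipteryx: 0.316 × 0.23 × (1 − 0.71) = 0.021077
  Arvaderma: 0.342 × 0.17 × (1 − 0.23) = 0.044768
Marginal likelihood of the evidence = 0.33349.
P(Junipteryx | evidence) = 0.021077 / 0.33349 ≈ 0.063.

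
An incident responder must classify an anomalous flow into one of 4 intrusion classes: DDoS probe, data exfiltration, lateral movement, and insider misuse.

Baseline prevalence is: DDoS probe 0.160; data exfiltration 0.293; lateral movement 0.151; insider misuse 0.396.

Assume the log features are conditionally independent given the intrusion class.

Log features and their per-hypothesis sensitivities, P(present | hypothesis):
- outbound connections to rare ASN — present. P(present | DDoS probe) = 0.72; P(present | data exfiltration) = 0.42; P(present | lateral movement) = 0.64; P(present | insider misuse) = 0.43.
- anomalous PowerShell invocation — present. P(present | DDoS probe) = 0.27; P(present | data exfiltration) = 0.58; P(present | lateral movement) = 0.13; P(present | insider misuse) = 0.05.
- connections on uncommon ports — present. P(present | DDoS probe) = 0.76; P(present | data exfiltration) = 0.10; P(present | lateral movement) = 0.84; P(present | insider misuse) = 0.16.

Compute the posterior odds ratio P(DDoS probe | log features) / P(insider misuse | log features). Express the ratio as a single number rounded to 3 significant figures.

17.4

Unnormalized posterior weight (prior times the log feature likelihoods) for each of the two hypotheses:
  DDoS probe: 0.160 × 0.72 × 0.27 × 0.76 = 0.023639
  insider misuse: 0.396 × 0.43 × 0.05 × 0.16 = 0.0013622
Posterior odds = 0.023639 / 0.0013622 ≈ 17.4.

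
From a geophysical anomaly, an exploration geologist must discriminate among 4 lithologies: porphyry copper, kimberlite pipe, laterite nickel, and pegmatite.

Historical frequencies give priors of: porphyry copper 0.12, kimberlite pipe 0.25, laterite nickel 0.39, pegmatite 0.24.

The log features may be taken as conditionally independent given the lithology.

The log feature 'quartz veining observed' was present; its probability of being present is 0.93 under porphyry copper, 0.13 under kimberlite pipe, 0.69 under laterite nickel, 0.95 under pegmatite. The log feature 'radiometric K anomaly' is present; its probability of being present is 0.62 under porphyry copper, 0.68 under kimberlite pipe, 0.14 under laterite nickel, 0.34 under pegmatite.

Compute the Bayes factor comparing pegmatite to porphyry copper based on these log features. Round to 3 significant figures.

Joint likelihood of the log feature pattern under each hypothesis:
  pegmatite: 0.95 × 0.34 = 0.323
  porphyry copper: 0.93 × 0.62 = 0.5766
Bayes factor = 0.323 / 0.5766 ≈ 0.560

0.560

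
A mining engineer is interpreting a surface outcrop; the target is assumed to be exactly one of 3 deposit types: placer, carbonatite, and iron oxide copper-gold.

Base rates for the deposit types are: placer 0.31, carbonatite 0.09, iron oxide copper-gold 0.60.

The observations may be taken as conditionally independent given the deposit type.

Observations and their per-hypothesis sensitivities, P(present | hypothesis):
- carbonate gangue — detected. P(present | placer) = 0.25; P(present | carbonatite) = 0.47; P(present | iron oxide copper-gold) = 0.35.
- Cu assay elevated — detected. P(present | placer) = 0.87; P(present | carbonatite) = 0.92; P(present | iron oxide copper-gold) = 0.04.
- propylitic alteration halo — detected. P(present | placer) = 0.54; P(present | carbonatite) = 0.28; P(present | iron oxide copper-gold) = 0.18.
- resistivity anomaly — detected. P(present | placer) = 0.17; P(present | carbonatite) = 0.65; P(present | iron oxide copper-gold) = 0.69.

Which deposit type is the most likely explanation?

By Bayes' rule with conditional independence, the unnormalized weight for each hypothesis is prior × ∏ likelihoods:
  placer: 0.31 × 0.25 × 0.87 × 0.54 × 0.17 = 0.0061896
  carbonatite: 0.09 × 0.47 × 0.92 × 0.28 × 0.65 = 0.0070827
  iron oxide copper-gold: 0.60 × 0.35 × 0.04 × 0.18 × 0.69 = 0.0010433
The unnormalized weights sum to 0.014316.
P(placer | evidence) ≈ 0.0061896 / 0.014316 ≈ 0.432
P(carbonatite | evidence) ≈ 0.0070827 / 0.014316 ≈ 0.495
P(iron oxide copper-gold | evidence) ≈ 0.0010433 / 0.014316 ≈ 0.073
The largest is 0.495, so carbonatite is most probable.

carbonatite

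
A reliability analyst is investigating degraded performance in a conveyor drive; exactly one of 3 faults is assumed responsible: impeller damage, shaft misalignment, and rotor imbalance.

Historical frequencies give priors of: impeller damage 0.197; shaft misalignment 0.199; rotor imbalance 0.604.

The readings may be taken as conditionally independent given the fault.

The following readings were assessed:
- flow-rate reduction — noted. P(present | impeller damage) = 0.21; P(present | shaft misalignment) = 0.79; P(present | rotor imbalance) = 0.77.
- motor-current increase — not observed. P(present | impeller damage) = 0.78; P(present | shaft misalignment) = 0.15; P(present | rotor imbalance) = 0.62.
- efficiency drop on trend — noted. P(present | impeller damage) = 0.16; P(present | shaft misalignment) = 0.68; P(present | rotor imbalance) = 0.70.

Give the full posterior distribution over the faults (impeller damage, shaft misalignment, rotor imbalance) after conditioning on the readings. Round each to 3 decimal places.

Multiply each prior by the joint likelihood of the reading pattern (using 1 − P(present | H) for each absent reading):
  impeller damage: 0.197 × 0.21 × (1 − 0.78) × 0.16 = 0.0014562
  shaft misalignment: 0.199 × 0.79 × (1 − 0.15) × 0.68 = 0.090867
  rotor imbalance: 0.604 × 0.77 × (1 − 0.62) × 0.70 = 0.12371
Marginal likelihood of the evidence = 0.21603.
P(impeller damage | evidence) = 0.0014562 / 0.21603 ≈ 0.007
P(shaft misalignment | evidence) = 0.090867 / 0.21603 ≈ 0.421
P(rotor imbalance | evidence) = 0.12371 / 0.21603 ≈ 0.573

0.007, 0.421, 0.573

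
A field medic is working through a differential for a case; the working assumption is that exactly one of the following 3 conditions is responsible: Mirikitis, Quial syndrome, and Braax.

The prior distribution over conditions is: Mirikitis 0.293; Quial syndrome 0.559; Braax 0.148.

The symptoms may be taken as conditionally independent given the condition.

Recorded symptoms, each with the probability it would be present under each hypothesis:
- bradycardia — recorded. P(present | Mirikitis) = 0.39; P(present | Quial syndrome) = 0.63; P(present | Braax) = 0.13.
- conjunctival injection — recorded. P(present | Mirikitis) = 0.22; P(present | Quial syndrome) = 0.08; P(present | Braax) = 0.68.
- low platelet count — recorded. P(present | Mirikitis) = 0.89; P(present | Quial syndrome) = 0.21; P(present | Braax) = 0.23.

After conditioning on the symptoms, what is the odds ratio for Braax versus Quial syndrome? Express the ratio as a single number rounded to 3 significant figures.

0.509

Posterior odds equal prior odds times the likelihood ratio; only the two competing hypotheses matter.
  Braax: 0.148 × 0.13 × 0.68 × 0.23 = 0.0030091
  Quial syndrome: 0.559 × 0.63 × 0.08 × 0.21 = 0.0059165
Odds(Braax : Quial syndrome) = 0.0030091 / 0.0059165 ≈ 0.509.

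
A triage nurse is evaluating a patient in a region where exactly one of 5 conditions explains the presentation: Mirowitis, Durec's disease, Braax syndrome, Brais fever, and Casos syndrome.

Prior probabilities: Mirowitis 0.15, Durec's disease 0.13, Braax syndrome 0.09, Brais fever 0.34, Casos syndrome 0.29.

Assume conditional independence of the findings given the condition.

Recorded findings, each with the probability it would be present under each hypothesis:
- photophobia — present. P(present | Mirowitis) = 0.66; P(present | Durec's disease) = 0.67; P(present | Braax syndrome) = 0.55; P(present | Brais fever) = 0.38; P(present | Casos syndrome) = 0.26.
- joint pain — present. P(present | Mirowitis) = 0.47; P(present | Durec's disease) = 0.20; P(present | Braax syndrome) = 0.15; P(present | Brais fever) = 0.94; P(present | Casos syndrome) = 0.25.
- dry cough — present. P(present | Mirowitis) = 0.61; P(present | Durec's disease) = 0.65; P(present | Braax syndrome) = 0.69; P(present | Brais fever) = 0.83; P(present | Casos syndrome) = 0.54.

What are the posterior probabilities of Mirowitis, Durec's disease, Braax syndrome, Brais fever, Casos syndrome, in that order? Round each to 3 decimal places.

0.182, 0.073, 0.033, 0.647, 0.065

Multiply each prior by the joint likelihood of the evidence pattern:
  Mirowitis: 0.15 × 0.66 × 0.47 × 0.61 = 0.028383
  Durec's disease: 0.13 × 0.67 × 0.20 × 0.65 = 0.011323
  Braax syndrome: 0.09 × 0.55 × 0.15 × 0.69 = 0.0051232
  Brais fever: 0.34 × 0.38 × 0.94 × 0.83 = 0.1008
  Casos syndrome: 0.29 × 0.26 × 0.25 × 0.54 = 0.010179
The unnormalized weights sum to 0.15581.
P(Mirowitis | evidence) = 0.028383 / 0.15581 ≈ 0.182
P(Durec's disease | evidence) = 0.011323 / 0.15581 ≈ 0.073
P(Braax syndrome | evidence) = 0.0051232 / 0.15581 ≈ 0.033
P(Brais fever | evidence) = 0.1008 / 0.15581 ≈ 0.647
P(Casos syndrome | evidence) = 0.010179 / 0.15581 ≈ 0.065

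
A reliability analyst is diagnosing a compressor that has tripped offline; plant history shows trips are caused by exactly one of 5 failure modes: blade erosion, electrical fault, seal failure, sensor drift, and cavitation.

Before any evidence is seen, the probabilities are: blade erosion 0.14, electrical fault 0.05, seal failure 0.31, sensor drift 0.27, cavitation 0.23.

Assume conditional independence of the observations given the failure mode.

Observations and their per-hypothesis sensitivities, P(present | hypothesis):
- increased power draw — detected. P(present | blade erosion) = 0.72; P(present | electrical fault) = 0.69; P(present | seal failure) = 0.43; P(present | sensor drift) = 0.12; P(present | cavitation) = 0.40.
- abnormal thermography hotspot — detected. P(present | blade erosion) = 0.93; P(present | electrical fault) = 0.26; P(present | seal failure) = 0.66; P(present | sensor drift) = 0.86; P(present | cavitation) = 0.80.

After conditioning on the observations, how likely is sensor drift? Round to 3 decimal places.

0.095

For each hypothesis, the unnormalized posterior weight is prior × product of the observation likelihoods:
  blade erosion: 0.14 × 0.72 × 0.93 = 0.093744
  electrical fault: 0.05 × 0.69 × 0.26 = 0.00897
  seal failure: 0.31 × 0.43 × 0.66 = 0.087978
  sensor drift: 0.27 × 0.12 × 0.86 = 0.027864
  cavitation: 0.23 × 0.40 × 0.80 = 0.0736
Normalizing constant Z = 0.093744 + 0.00897 + 0.087978 + 0.027864 + 0.0736 = 0.29216.
P(sensor drift | evidence) = 0.027864 / 0.29216 ≈ 0.095.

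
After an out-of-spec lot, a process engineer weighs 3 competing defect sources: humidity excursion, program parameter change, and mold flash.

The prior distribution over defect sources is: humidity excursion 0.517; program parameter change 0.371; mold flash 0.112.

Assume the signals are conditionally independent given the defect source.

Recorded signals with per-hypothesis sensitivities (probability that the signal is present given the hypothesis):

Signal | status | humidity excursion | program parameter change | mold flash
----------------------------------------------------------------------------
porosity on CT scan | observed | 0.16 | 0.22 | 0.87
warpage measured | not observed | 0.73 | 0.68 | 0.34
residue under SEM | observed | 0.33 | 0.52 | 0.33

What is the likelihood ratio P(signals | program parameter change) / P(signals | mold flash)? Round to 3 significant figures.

0.193

Joint likelihood of the signal pattern under each hypothesis (using 1 − P(present | H) for each absent signal):
  program parameter change: 0.22 × (1 − 0.68) × 0.52 = 0.036608
  mold flash: 0.87 × (1 − 0.34) × 0.33 = 0.18949
Bayes factor = 0.036608 / 0.18949 ≈ 0.193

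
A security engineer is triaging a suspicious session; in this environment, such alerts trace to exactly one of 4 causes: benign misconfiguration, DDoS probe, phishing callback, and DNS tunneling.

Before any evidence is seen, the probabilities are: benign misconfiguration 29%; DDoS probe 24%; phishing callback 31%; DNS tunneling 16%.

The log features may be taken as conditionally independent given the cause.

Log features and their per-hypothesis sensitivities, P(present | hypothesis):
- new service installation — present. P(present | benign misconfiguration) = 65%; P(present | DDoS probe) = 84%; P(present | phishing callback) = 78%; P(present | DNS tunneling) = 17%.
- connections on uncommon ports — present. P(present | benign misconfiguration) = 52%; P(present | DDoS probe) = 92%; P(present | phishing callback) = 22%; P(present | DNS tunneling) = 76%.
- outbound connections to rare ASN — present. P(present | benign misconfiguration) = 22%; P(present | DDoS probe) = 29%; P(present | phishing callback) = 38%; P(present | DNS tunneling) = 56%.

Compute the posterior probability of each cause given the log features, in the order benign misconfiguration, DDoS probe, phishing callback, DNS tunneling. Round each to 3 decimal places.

0.201, 0.502, 0.189, 0.108

Multiply each prior by the joint likelihood of the log feature pattern:
  benign misconfiguration: 0.29 × 0.65 × 0.52 × 0.22 = 0.021564
  DDoS probe: 0.24 × 0.84 × 0.92 × 0.29 = 0.053787
  phishing callback: 0.31 × 0.78 × 0.22 × 0.38 = 0.020214
  DNS tunneling: 0.16 × 0.17 × 0.76 × 0.56 = 0.011576
Marginal likelihood of the evidence = 0.10714.
P(benign misconfiguration | evidence) = 0.021564 / 0.10714 ≈ 0.201
P(DDoS probe | evidence) = 0.053787 / 0.10714 ≈ 0.502
P(phishing callback | evidence) = 0.020214 / 0.10714 ≈ 0.189
P(DNS tunneling | evidence) = 0.011576 / 0.10714 ≈ 0.108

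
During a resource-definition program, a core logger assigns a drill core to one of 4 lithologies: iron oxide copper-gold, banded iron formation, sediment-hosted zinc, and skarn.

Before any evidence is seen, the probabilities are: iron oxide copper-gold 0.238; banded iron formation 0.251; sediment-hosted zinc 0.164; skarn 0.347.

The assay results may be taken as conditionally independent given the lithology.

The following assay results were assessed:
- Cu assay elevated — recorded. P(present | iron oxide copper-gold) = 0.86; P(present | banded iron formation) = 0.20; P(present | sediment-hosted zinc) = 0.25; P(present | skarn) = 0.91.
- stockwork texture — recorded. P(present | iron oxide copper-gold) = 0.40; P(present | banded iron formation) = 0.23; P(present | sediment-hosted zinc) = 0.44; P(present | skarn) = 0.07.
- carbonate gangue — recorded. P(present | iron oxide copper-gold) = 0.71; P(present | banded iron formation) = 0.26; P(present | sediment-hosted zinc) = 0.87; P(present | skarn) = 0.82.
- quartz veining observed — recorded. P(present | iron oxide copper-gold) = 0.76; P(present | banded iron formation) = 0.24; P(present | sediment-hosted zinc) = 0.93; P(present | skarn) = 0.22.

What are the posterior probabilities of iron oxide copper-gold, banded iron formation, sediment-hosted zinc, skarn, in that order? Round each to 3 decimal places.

0.696, 0.011, 0.230, 0.063

Multiply each prior by the joint likelihood of the assay result pattern:
  iron oxide copper-gold: 0.238 × 0.86 × 0.40 × 0.71 × 0.76 = 0.044178
  banded iron formation: 0.251 × 0.20 × 0.23 × 0.26 × 0.24 = 0.00072047
  sediment-hosted zinc: 0.164 × 0.25 × 0.44 × 0.87 × 0.93 = 0.014596
  skarn: 0.347 × 0.91 × 0.07 × 0.82 × 0.22 = 0.0039875
Marginal likelihood of the evidence = 0.063482.
P(iron oxide copper-gold | evidence) = 0.044178 / 0.063482 ≈ 0.696
P(banded iron formation | evidence) = 0.00072047 / 0.063482 ≈ 0.011
P(sediment-hosted zinc | evidence) = 0.014596 / 0.063482 ≈ 0.230
P(skarn | evidence) = 0.0039875 / 0.063482 ≈ 0.063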